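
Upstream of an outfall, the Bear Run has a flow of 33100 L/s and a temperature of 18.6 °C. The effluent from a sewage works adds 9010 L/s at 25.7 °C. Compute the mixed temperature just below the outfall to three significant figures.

Flow-weighted mixing: C = (Q_r C_r + Q_w C_w)/(Q_r + Q_w)
= (33100×18.6 + 9010×25.7)/(33100 + 9010) = 847200/42110 = 20.12 °C.

20.1 °C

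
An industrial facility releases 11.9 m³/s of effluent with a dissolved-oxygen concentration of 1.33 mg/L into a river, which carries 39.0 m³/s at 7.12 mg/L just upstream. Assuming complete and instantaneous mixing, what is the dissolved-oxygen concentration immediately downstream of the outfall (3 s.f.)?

5.77 mg/L

Flow-weighted mixing: C = (Q_r C_r + Q_w C_w)/(Q_r + Q_w)
= (39.0×7.12 + 11.9×1.33)/(39.0 + 11.9) = 293.5/50.90 = 5.766 mg/L.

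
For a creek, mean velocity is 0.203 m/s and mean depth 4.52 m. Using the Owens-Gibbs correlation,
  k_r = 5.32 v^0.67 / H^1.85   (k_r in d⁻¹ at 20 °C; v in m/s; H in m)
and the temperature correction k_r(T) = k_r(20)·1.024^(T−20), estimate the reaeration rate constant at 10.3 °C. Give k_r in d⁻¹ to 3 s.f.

k_r ≈ 0.0891 d⁻¹

k_r(20) = 5.32 × 0.203^0.67 / 4.52^1.85 = 5.32 × 0.3436 / 16.29 = 0.1122 d⁻¹.
k_r(10.3) = 0.1122 × 1.024^(10.3−20) = 0.1122 × 0.7945 = 0.08913 d⁻¹.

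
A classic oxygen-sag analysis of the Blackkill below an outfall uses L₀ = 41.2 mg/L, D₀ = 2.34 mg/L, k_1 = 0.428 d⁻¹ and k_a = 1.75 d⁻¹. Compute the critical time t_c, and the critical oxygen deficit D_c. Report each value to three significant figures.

t_c ≈ 0.919 d; D_c ≈ 6.80 mg/L

With k_a/k_1 = 4.089 and 1 − D₀(k_a−k_1)/(k_1 L₀) = 0.8246,
t_c = ln(4.089 × 0.8246) / (1.75 − 0.428) = ln(3.371) / 1.322 = 1.215/1.322 = 0.9193 d.
L(t_c) = L₀ e^(−k_1 t_c) = 41.2 × 0.6747 = 27.80 mg/L, and at the critical point k_a D_c = k_1 L, so D_c = (0.428/1.75) × 27.80 = 6.799 mg/L.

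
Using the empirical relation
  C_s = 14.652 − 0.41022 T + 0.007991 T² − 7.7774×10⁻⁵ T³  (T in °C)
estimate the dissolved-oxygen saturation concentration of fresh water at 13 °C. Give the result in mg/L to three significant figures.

C_s ≈ 10.5 mg/L

C_s = 14.652 − 0.41022×13 + 0.007991×13² − 7.7774×10⁻⁵×13³ = 10.50 mg/L.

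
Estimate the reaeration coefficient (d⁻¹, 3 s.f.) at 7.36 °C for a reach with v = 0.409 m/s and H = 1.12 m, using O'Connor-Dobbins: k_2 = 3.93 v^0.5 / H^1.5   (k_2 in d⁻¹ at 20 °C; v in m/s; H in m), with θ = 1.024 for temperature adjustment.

k_2 ≈ 1.57 d⁻¹

k_2(20) = 3.93 × 0.409^0.5 / 1.12^1.5 = 3.93 × 0.6395 / 1.185 = 2.120 d⁻¹.
k_2(7.36) = 2.120 × 1.024^(7.36−20) = 2.120 × 0.7410 = 1.571 d⁻¹.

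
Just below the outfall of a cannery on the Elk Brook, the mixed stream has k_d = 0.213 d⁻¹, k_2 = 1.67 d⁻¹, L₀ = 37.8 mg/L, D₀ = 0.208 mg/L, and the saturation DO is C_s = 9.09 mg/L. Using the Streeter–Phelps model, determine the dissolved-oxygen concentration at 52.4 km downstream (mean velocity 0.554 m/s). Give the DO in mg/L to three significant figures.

DO ≈ 5.57 mg/L

Travel time t = x/v = 52.4 km / (0.554 m/s) = 52400 m / 0.554 m/s = 94580 s = 1.095 d.
k_d L₀/(k_2−k_d) = 0.213×37.8/(1.67−0.213) = 8.051/1.457 = 5.526 mg/L.
e^(−k_d t) = e^(−0.213×1.095) = 0.7920; e^(−k_2 t) = e^(−1.67×1.095) = 0.1607.
D = 5.526 × (0.7920 − 0.1607) + 0.208 × 0.1607 = 3.489 + 0.03343 = 3.522 mg/L.
DO = C_s − D = 9.09 − 3.522 = 5.568 mg/L.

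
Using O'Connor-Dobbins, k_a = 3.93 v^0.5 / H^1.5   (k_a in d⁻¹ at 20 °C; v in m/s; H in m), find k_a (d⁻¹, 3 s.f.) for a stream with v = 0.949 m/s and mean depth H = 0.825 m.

k_a ≈ 5.11 d⁻¹

k_a = 3.93 × 0.949^0.5 / 0.825^1.5 = 3.93 × 0.9742 / 0.7493 = 5.109 d⁻¹.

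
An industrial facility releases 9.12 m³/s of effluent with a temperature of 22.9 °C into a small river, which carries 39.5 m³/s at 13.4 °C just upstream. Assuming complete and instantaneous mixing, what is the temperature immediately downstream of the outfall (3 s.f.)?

Flow-weighted mixing: C = (Q_r C_r + Q_w C_w)/(Q_r + Q_w)
= (39.5×13.4 + 9.12×22.9)/(39.5 + 9.12) = 738.1/48.62 = 15.18 °C.

15.2 °C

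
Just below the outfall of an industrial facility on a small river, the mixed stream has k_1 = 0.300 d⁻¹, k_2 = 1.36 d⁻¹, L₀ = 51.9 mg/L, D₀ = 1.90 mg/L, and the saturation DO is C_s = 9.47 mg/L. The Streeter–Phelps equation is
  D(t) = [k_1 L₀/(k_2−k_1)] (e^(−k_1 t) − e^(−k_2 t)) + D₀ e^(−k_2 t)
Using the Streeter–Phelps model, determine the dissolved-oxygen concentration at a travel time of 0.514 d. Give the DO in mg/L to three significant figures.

k_1 L₀/(k_2−k_1) = 0.300×51.9/(1.36−0.300) = 15.57/1.060 = 14.69 mg/L.
e^(−k_1 t) = e^(−0.300×0.5140) = 0.8571; e^(−k_2 t) = e^(−1.36×0.5140) = 0.4971.
D = 14.69 × (0.8571 − 0.4971) + 1.90 × 0.4971 = 5.288 + 0.9444 = 6.233 mg/L.
DO = C_s − D = 9.47 − 6.233 = 3.237 mg/L.

DO ≈ 3.24 mg/L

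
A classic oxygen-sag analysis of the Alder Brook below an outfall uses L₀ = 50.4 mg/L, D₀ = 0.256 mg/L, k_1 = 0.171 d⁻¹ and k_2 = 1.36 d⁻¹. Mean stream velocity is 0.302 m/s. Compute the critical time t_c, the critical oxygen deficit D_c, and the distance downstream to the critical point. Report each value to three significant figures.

At the critical point dD/dt = 0, so k_1 L₀ e^(−k_1 t) = k_2 D. Substituting D(t) from the Streeter–Phelps equation and solving for t gives
t_c = ln[(k_2/k_1)(1 − D₀(k_2−k_1)/(k_1 L₀))] / (k_2−k_1).
Here k_2−k_1 = 1.189 d⁻¹ and 1 − D₀(k_2−k_1)/(k_1 L₀) = 1 − 0.256×1.189/(0.171×50.4) = 0.9647, so
t_c = ln(7.953 × 0.9647) / 1.189 = 2.038 / 1.189 = 1.714 d.
D_c = (k_1/k_2) L₀ e^(−k_1 t_c) = (0.171/1.36) × 50.4 × e^(−0.171×1.714) = 0.1257 × 50.4 × 0.7460 = 4.727 mg/L.
x_c = v t_c = 0.302 m/s × 1.714 d × 86400 s/d = 44720 m ≈ 44.7 km.

t_c ≈ 1.71 d; D_c ≈ 4.73 mg/L; x_c ≈ 44.7 km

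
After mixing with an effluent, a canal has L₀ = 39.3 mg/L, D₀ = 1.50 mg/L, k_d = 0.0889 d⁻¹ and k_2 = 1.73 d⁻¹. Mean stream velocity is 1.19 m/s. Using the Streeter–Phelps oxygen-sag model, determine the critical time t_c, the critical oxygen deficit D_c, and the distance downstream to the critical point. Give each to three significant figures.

With k_2/k_d = 19.46 and 1 − D₀(k_2−k_d)/(k_d L₀) = 0.2954,
t_c = ln(19.46 × 0.2954) / (1.73 − 0.0889) = ln(5.749) / 1.641 = 1.749/1.641 = 1.066 d.
L(t_c) = L₀ e^(−k_d t_c) = 39.3 × 0.9096 = 35.75 mg/L, and at the critical point k_2 D_c = k_d L, so D_c = (0.0889/1.73) × 35.75 = 1.837 mg/L.
x_c = v t_c = 1.19 m/s × 1.066 d × 86400 s/d = 109600 m ≈ 110 km.

t_c ≈ 1.07 d; D_c ≈ 1.84 mg/L; x_c ≈ 110 km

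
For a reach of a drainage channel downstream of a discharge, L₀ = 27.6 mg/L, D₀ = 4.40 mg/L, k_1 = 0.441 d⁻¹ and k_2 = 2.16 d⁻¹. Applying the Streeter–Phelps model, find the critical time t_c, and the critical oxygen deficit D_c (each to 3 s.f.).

t_c ≈ 0.359 d; D_c ≈ 4.81 mg/L

With k_2/k_1 = 4.898 and 1 − D₀(k_2−k_1)/(k_1 L₀) = 0.3786,
t_c = ln(4.898 × 0.3786) / (2.16 − 0.441) = ln(1.854) / 1.719 = 0.6175/1.719 = 0.3592 d.
L(t_c) = L₀ e^(−k_1 t_c) = 27.6 × 0.8535 = 23.56 mg/L, and at the critical point k_2 D_c = k_1 L, so D_c = (0.441/2.16) × 23.56 = 4.809 mg/L.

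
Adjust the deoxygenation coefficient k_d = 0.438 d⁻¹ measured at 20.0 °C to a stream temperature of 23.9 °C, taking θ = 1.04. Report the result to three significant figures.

k_d ≈ 0.510 d⁻¹

k_d(T₂) = k_d(T₁) · θ^(T₂−T₁) = 0.438 × 1.04^(23.9−20.0)
= 0.438 × 1.04^3.90 = 0.438 × 1.165 = 0.5104 d⁻¹.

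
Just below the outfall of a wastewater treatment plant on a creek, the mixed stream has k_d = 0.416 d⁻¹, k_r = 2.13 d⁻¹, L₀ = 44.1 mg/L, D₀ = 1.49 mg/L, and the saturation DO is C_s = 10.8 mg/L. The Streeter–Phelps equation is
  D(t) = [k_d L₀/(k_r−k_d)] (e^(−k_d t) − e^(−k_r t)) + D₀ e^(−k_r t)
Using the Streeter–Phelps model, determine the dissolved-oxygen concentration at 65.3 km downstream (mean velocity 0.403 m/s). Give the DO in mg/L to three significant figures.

Travel time t = x/v = 65.3 km / (0.403 m/s) = 65300 m / 0.403 m/s = 162000 s = 1.875 d.
k_d L₀/(k_r−k_d) = 0.416×44.1/(2.13−0.416) = 18.35/1.714 = 10.70 mg/L.
e^(−k_d t) = e^(−0.416×1.875) = 0.4583; e^(−k_r t) = e^(−2.13×1.875) = 0.01841.
D = 10.70 × (0.4583 − 0.01841) + 1.49 × 0.01841 = 4.709 + 0.02744 = 4.736 mg/L.
DO = C_s − D = 10.8 − 4.736 = 6.064 mg/L.

DO ≈ 6.06 mg/L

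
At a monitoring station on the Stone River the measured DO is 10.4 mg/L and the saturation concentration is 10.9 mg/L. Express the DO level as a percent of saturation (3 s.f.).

95.4 % saturation

% saturation = C/C_s × 100 = 10.4/10.9 × 100 = 95.4 %.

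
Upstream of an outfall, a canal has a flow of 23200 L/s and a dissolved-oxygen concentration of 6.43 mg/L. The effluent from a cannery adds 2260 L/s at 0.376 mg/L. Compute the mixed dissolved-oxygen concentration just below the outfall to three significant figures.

5.89 mg/L

Flow-weighted mixing: C = (Q_r C_r + Q_w C_w)/(Q_r + Q_w)
= (23200×6.43 + 2260×0.376)/(23200 + 2260) = 150000/25460 = 5.893 mg/L.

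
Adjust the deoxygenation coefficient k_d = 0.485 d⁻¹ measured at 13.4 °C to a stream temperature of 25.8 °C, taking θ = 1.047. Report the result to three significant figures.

k_d(T₂) = k_d(T₁) · θ^(T₂−T₁) = 0.485 × 1.047^(25.8−13.4)
= 0.485 × 1.047^12.4 = 0.485 × 1.767 = 0.8572 d⁻¹.

k_d ≈ 0.857 d⁻¹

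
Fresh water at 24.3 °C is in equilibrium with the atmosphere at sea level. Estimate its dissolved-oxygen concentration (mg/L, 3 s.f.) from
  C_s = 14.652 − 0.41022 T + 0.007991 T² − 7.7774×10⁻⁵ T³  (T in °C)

C_s = 14.652 − 0.41022×24.3 + 0.007991×24.3² − 7.7774×10⁻⁵×24.3³ = 8.286 mg/L.

C_s ≈ 8.29 mg/L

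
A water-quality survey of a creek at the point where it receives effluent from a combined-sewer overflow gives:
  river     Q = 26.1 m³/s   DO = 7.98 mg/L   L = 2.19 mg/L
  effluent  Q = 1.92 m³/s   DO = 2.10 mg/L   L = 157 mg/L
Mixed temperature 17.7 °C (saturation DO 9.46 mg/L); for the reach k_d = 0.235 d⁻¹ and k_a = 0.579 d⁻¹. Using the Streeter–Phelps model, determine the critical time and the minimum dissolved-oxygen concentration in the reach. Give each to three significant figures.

Mixed DO = (26.1×7.98 + 1.92×2.10)/(26.1+1.92) = 212.3/28.02 = 7.577 mg/L.
Mixed L₀ = (26.1×2.19 + 1.92×157)/(28.02) = 358.6/28.02 = 12.80 mg/L.
Initial deficit D₀ = C_s − DO₀ = 9.46 − 7.577 = 1.883 mg/L.
t_c = (1/0.3440) ln[(0.579/0.235)(1 − 1.883×0.3440/(0.235×12.80))] = 2.907 × ln(1.933) = 1.916 d.
D_c = (0.235/0.579) × 12.80 × e^(−0.235×1.916) = 0.4059 × 12.80 × 0.6374 = 3.311 mg/L.
Minimum DO = 9.46 − 3.311 = 6.149 mg/L.

t_c ≈ 1.92 d; minimum DO ≈ 6.15 mg/L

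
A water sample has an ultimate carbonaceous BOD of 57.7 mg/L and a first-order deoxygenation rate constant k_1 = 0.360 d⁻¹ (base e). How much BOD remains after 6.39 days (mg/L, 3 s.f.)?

L ≈ 5.78 mg/L

L_t = L₀ e^(−k_1 t) = 57.7 × e^(−0.360×6.39) = 57.7 × 0.1002 = 5.783 mg/L.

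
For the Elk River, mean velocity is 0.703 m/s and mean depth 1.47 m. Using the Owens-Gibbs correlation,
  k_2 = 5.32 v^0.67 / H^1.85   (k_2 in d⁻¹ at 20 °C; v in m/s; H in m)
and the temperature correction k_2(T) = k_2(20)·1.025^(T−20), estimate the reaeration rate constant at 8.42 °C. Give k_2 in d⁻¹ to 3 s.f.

k_2(20) = 5.32 × 0.703^0.67 / 1.47^1.85 = 5.32 × 0.7897 / 2.040 = 2.060 d⁻¹.
k_2(8.42) = 2.060 × 1.025^(8.42−20) = 2.060 × 0.7513 = 1.548 d⁻¹.

k_2 ≈ 1.55 d⁻¹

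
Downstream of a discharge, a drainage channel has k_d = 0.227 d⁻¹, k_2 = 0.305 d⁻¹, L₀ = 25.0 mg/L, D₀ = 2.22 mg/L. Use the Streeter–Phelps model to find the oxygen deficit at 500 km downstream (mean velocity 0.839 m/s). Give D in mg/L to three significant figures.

D ≈ 6.60 mg/L

Travel time t = x/v = 500 km / (0.839 m/s) = 500000 m / 0.839 m/s = 595900 s = 6.898 d.
k_d L₀/(k_2−k_d) = 0.227×25.0/(0.305−0.227) = 5.675/0.07800 = 72.76 mg/L.
e^(−k_d t) = e^(−0.227×6.898) = 0.2089; e^(−k_2 t) = e^(−0.305×6.898) = 0.1220.
D = 72.76 × (0.2089 − 0.1220) + 2.22 × 0.1220 = 6.325 + 0.2708 = 6.596 mg/L.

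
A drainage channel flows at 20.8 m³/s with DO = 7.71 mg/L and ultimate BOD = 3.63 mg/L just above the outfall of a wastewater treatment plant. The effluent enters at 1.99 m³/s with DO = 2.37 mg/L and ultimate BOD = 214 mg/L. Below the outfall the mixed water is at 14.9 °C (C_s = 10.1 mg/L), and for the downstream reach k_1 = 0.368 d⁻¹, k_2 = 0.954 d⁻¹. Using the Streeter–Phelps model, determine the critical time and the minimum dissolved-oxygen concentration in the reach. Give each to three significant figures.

t_c ≈ 1.23 d; minimum DO ≈ 4.70 mg/L

Mixed DO = (20.8×7.71 + 1.99×2.37)/(20.8+1.99) = 165.1/22.79 = 7.244 mg/L.
Mixed L₀ = (20.8×3.63 + 1.99×214)/(22.79) = 501.4/22.79 = 22.00 mg/L.
Initial deficit D₀ = C_s − DO₀ = 10.1 − 7.244 = 2.856 mg/L.
t_c = (1/0.5860) ln[(0.954/0.368)(1 − 2.856×0.5860/(0.368×22.00))] = 1.706 × ln(2.056) = 1.230 d.
D_c = (0.368/0.954) × 22.00 × e^(−0.368×1.230) = 0.3857 × 22.00 × 0.6359 = 5.396 mg/L.
Minimum DO = 10.1 − 5.396 = 4.704 mg/L.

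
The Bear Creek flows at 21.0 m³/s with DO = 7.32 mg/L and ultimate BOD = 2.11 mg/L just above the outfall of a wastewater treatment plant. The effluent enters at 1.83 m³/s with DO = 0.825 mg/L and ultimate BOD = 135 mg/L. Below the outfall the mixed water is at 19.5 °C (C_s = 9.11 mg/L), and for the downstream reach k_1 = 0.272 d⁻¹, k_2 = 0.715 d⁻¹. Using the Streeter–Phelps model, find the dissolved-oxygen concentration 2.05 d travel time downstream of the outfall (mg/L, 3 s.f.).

DO ≈ 5.90 mg/L

Mixed DO = (21.0×7.32 + 1.83×0.825)/(21.0+1.83) = 155.2/22.83 = 6.799 mg/L.
Mixed L₀ = (21.0×2.11 + 1.83×135)/(22.83) = 291.4/22.83 = 12.76 mg/L.
Initial deficit D₀ = C_s − DO₀ = 9.11 − 6.799 = 2.311 mg/L.
D(2.05) = [0.272×12.76/(0.715−0.272)](e^(−0.272×2.05) − e^(−0.715×2.05)) + 2.311 e^(−0.715×2.05)
= 7.836 × (0.5726 − 0.2309) + 2.311 × 0.2309 = 3.211 mg/L.
DO = 9.11 − 3.211 = 5.899 mg/L.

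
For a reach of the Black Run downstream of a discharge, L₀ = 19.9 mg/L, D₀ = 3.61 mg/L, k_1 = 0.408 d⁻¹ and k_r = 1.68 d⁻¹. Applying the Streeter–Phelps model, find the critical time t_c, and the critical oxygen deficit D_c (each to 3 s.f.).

t_c ≈ 0.457 d; D_c ≈ 4.01 mg/L

t_c = [1/(k_r−k_1)] ln[(k_r/k_1)(1 − D₀(k_r−k_1)/(k_1 L₀))]
= [1/(1.68−0.408)] ln[(1.68/0.408)(1 − 3.61×1.272/(0.408×19.9))]
= (1/1.272) ln[4.118 × 0.4344] = 0.7862 × ln(1.789) = 0.7862 × 0.5816 = 0.4572 d.
D_c = (k_1/k_r) L₀ e^(−k_1 t_c) = (0.408/1.68) × 19.9 × e^(−0.408×0.4572) = 0.2429 × 19.9 × 0.8298 = 4.010 mg/L.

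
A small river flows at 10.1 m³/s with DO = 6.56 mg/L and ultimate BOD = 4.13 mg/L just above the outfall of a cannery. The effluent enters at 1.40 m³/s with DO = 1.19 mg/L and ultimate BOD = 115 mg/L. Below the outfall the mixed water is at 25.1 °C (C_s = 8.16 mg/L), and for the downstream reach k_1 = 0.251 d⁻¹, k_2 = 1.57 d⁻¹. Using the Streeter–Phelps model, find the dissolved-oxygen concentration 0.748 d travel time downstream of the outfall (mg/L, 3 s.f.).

DO ≈ 5.72 mg/L

Mixed DO = (10.1×6.56 + 1.40×1.19)/(10.1+1.40) = 67.92/11.50 = 5.906 mg/L.
Mixed L₀ = (10.1×4.13 + 1.40×115)/(11.50) = 202.7/11.50 = 17.63 mg/L.
Initial deficit D₀ = C_s − DO₀ = 8.16 − 5.906 = 2.254 mg/L.
D(0.748) = [0.251×17.63/(1.57−0.251)](e^(−0.251×0.748) − e^(−1.57×0.748)) + 2.254 e^(−1.57×0.748)
= 3.354 × (0.8288 − 0.3090) + 2.254 × 0.3090 = 2.440 mg/L.
DO = 8.16 − 2.440 = 5.720 mg/L.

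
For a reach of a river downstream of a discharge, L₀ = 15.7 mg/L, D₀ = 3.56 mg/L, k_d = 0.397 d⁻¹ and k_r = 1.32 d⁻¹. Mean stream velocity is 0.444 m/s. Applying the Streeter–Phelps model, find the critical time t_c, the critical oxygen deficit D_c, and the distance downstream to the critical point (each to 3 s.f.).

With k_r/k_d = 3.325 and 1 − D₀(k_r−k_d)/(k_d L₀) = 0.4728,
t_c = ln(3.325 × 0.4728) / (1.32 − 0.397) = ln(1.572) / 0.9230 = 0.4524/0.9230 = 0.4901 d.
L(t_c) = L₀ e^(−k_d t_c) = 15.7 × 0.8232 = 12.92 mg/L, and at the critical point k_r D_c = k_d L, so D_c = (0.397/1.32) × 12.92 = 3.887 mg/L.
x_c = v t_c = 0.444 m/s × 0.4901 d × 86400 s/d = 18800 m ≈ 18.8 km.

t_c ≈ 0.490 d; D_c ≈ 3.89 mg/L; x_c ≈ 18.8 km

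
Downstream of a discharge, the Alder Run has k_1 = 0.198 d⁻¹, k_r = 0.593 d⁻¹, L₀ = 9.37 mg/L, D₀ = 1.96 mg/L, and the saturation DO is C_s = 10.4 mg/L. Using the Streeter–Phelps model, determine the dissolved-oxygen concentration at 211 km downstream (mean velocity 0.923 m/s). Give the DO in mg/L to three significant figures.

Travel time t = x/v = 211 km / (0.923 m/s) = 211000 m / 0.923 m/s = 228600 s = 2.646 d.
k_1 L₀/(k_r−k_1) = 0.198×9.37/(0.593−0.198) = 1.855/0.3950 = 4.697 mg/L.
e^(−k_1 t) = e^(−0.198×2.646) = 0.5922; e^(−k_r t) = e^(−0.593×2.646) = 0.2083.
D = 4.697 × (0.5922 − 0.2083) + 1.96 × 0.2083 = 1.803 + 0.4082 = 2.212 mg/L.
DO = C_s − D = 10.4 − 2.212 = 8.188 mg/L.

DO ≈ 8.19 mg/L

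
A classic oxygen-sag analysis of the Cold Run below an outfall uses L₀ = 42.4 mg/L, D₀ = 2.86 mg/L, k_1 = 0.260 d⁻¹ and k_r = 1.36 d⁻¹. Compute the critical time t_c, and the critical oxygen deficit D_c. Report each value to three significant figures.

t_c ≈ 1.20 d; D_c ≈ 5.94 mg/L

t_c = [1/(k_r−k_1)] ln[(k_r/k_1)(1 − D₀(k_r−k_1)/(k_1 L₀))]
= [1/(1.36−0.260)] ln[(1.36/0.260)(1 − 2.86×1.100/(0.260×42.4))]
= (1/1.100) ln[5.231 × 0.7146] = 0.9091 × ln(3.738) = 0.9091 × 1.319 = 1.199 d.
L(t_c) = L₀ e^(−k_1 t_c) = 42.4 × 0.7322 = 31.05 mg/L, and at the critical point k_r D_c = k_1 L, so D_c = (0.260/1.36) × 31.05 = 5.935 mg/L.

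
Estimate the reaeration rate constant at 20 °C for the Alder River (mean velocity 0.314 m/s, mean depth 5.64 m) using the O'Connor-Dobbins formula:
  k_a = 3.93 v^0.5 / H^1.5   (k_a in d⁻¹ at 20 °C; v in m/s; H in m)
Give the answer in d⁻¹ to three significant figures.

k_a = 3.93 × 0.314^0.5 / 5.64^1.5 = 3.93 × 0.5604 / 13.39 = 0.1644 d⁻¹.

k_a ≈ 0.164 d⁻¹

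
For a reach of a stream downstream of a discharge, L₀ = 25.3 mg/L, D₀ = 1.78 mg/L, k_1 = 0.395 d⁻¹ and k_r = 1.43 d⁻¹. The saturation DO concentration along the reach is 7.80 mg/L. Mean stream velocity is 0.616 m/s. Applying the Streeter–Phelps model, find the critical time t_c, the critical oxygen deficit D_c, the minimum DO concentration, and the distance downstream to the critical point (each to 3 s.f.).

With k_r/k_1 = 3.620 and 1 − D₀(k_r−k_1)/(k_1 L₀) = 0.8157,
t_c = ln(3.620 × 0.8157) / (1.43 − 0.395) = ln(2.953) / 1.035 = 1.083/1.035 = 1.046 d.
D_c = (k_1/k_r) L₀ e^(−k_1 t_c) = (0.395/1.43) × 25.3 × e^(−0.395×1.046) = 0.2762 × 25.3 × 0.6615 = 4.623 mg/L.
Minimum DO = C_s − D_c = 7.80 − 4.623 = 3.177 mg/L.
x_c = v t_c = 0.616 m/s × 1.046 d × 86400 s/d = 55680 m ≈ 55.7 km.

t_c ≈ 1.05 d; D_c ≈ 4.62 mg/L; min DO ≈ 3.18 mg/L; x_c ≈ 55.7 km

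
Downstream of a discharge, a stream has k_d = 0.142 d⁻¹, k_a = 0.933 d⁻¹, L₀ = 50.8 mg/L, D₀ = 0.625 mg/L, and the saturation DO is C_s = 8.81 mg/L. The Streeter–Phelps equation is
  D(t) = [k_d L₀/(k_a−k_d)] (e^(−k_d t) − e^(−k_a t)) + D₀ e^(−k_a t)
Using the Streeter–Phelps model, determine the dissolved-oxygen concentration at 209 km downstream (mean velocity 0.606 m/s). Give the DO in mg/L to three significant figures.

Travel time t = x/v = 209 km / (0.606 m/s) = 209000 m / 0.606 m/s = 344900 s = 3.992 d.
k_d L₀/(k_a−k_d) = 0.142×50.8/(0.933−0.142) = 7.214/0.7910 = 9.120 mg/L.
e^(−k_d t) = e^(−0.142×3.992) = 0.5673; e^(−k_a t) = e^(−0.933×3.992) = 0.02413.
D = 9.120 × (0.5673 − 0.02413) + 0.625 × 0.02413 = 4.954 + 0.01508 = 4.969 mg/L.
DO = C_s − D = 8.81 − 4.969 = 3.841 mg/L.

DO ≈ 3.84 mg/L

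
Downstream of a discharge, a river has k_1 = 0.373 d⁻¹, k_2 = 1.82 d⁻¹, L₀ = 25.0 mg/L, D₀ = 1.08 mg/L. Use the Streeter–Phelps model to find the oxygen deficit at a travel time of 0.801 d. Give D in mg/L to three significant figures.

D ≈ 3.53 mg/L

k_1 L₀/(k_2−k_1) = 0.373×25.0/(1.82−0.373) = 9.325/1.447 = 6.444 mg/L.
e^(−k_1 t) = e^(−0.373×0.8010) = 0.7417; e^(−k_2 t) = e^(−1.82×0.8010) = 0.2327.
D = 6.444 × (0.7417 − 0.2327) + 1.08 × 0.2327 = 3.280 + 0.2514 = 3.531 mg/L.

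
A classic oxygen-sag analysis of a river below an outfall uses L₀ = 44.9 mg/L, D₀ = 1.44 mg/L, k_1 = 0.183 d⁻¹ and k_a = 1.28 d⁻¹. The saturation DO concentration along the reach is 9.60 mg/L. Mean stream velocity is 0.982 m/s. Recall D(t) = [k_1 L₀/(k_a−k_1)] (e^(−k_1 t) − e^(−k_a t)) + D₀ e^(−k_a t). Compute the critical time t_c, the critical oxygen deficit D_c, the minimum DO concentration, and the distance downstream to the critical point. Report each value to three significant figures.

t_c ≈ 1.58 d; D_c ≈ 4.81 mg/L; min DO ≈ 4.79 mg/L; x_c ≈ 134 km

With k_a/k_1 = 6.995 and 1 − D₀(k_a−k_1)/(k_1 L₀) = 0.8077,
t_c = ln(6.995 × 0.8077) / (1.28 − 0.183) = ln(5.650) / 1.097 = 1.732/1.097 = 1.579 d.
D_c = (k_1/k_a) L₀ e^(−k_1 t_c) = (0.183/1.28) × 44.9 × e^(−0.183×1.579) = 0.1430 × 44.9 × 0.7491 = 4.809 mg/L.
Minimum DO = C_s − D_c = 9.60 − 4.809 = 4.791 mg/L.
x_c = v t_c = 0.982 m/s × 1.579 d × 86400 s/d = 133900 m ≈ 134 km.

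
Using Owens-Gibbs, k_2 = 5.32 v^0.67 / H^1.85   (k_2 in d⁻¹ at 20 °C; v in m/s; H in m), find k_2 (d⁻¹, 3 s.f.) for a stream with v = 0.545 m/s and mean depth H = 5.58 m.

k_2 = 5.32 × 0.545^0.67 / 5.58^1.85 = 5.32 × 0.6659 / 24.06 = 0.1472 d⁻¹.

k_2 ≈ 0.147 d⁻¹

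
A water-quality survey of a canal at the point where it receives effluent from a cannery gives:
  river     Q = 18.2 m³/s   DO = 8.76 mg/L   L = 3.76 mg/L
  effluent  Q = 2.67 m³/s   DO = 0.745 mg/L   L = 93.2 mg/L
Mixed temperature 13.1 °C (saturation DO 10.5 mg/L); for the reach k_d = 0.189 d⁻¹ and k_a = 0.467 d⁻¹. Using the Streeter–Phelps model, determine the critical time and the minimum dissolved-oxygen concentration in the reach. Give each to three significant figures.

Mixed DO = (18.2×8.76 + 2.67×0.745)/(18.2+2.67) = 161.4/20.87 = 7.735 mg/L.
Mixed L₀ = (18.2×3.76 + 2.67×93.2)/(20.87) = 317.3/20.87 = 15.20 mg/L.
Initial deficit D₀ = C_s − DO₀ = 10.5 − 7.735 = 2.765 mg/L.
t_c = (1/0.2780) ln[(0.467/0.189)(1 − 2.765×0.2780/(0.189×15.20))] = 3.597 × ln(1.810) = 2.134 d.
D_c = (0.189/0.467) × 15.20 × e^(−0.189×2.134) = 0.4047 × 15.20 × 0.6681 = 4.111 mg/L.
Minimum DO = 10.5 − 4.111 = 6.389 mg/L.

t_c ≈ 2.13 d; minimum DO ≈ 6.39 mg/L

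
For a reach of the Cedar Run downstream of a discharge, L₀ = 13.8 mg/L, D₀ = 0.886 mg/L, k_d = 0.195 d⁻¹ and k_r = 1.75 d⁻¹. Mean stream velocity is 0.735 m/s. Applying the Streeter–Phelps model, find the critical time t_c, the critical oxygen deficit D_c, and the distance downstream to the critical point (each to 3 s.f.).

t_c ≈ 0.950 d; D_c ≈ 1.28 mg/L; x_c ≈ 60.3 km

t_c = [1/(k_r−k_d)] ln[(k_r/k_d)(1 − D₀(k_r−k_d)/(k_d L₀))]
= [1/(1.75−0.195)] ln[(1.75/0.195)(1 − 0.886×1.555/(0.195×13.8))]
= (1/1.555) ln[8.974 × 0.4880] = 0.6431 × ln(4.380) = 0.6431 × 1.477 = 0.9498 d.
L(t_c) = L₀ e^(−k_d t_c) = 13.8 × 0.8309 = 11.47 mg/L, and at the critical point k_r D_c = k_d L, so D_c = (0.195/1.75) × 11.47 = 1.278 mg/L.
x_c = v t_c = 0.735 m/s × 0.9498 d × 86400 s/d = 60320 m ≈ 60.3 km.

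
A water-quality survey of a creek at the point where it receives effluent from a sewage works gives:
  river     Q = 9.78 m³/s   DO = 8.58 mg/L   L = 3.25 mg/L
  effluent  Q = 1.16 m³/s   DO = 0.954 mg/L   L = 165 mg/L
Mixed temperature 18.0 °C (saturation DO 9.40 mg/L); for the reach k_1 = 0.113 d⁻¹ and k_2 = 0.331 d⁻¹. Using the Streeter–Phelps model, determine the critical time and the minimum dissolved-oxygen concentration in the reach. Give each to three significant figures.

t_c ≈ 4.16 d; minimum DO ≈ 5.05 mg/L

Mixed DO = (9.78×8.58 + 1.16×0.954)/(9.78+1.16) = 85.02/10.94 = 7.771 mg/L.
Mixed L₀ = (9.78×3.25 + 1.16×165)/(10.94) = 223.2/10.94 = 20.40 mg/L.
Initial deficit D₀ = C_s − DO₀ = 9.40 − 7.771 = 1.629 mg/L.
t_c = (1/0.2180) ln[(0.331/0.113)(1 − 1.629×0.2180/(0.113×20.40))] = 4.587 × ln(2.478) = 4.163 d.
D_c = (0.113/0.331) × 20.40 × e^(−0.113×4.163) = 0.3414 × 20.40 × 0.6248 = 4.351 mg/L.
Minimum DO = 9.40 − 4.351 = 5.049 mg/L.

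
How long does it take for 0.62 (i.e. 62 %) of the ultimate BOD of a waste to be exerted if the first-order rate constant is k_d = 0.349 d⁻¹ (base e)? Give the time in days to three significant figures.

y/L₀ = 1 − e^(−k_d t) = 0.62 ⇒ e^(−k_d t) = 0.380
t = −ln(0.380) / 0.349 = 0.9676 / 0.349 = 2.772 d.

t ≈ 2.77 d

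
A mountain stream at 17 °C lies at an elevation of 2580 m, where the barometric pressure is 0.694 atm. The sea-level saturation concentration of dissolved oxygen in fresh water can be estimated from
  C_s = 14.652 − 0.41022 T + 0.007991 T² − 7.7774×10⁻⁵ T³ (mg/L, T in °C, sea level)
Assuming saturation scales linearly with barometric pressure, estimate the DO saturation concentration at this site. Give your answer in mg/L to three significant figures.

C_s ≈ 6.67 mg/L

At sea level: C_s = 14.652 − 0.41022×17 + 0.007991×17² − 7.7774×10⁻⁵×17³ = 9.606 mg/L.
Pressure correction: C_s' = 9.606 × 0.694 = 6.666 mg/L.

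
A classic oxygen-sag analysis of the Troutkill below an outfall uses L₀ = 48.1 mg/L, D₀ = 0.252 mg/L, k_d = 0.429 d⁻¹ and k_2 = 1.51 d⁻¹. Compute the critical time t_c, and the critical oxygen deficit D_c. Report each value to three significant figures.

With k_2/k_d = 3.520 and 1 − D₀(k_2−k_d)/(k_d L₀) = 0.9868,
t_c = ln(3.520 × 0.9868) / (1.51 − 0.429) = ln(3.473) / 1.081 = 1.245/1.081 = 1.152 d.
L(t_c) = L₀ e^(−k_d t_c) = 48.1 × 0.6101 = 29.35 mg/L, and at the critical point k_2 D_c = k_d L, so D_c = (0.429/1.51) × 29.35 = 8.337 mg/L.

t_c ≈ 1.15 d; D_c ≈ 8.34 mg/L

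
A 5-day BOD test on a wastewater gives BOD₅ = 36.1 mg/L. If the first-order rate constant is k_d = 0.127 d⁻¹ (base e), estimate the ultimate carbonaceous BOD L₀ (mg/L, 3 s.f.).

L₀ ≈ 76.8 mg/L

BOD₅ = L₀(1 − e^(−5k_d)) ⇒ L₀ = BOD₅ / (1 − e^(−5×0.127))
= 36.1 / (1 − 0.5299) = 36.1 / 0.4701 = 76.80 mg/L.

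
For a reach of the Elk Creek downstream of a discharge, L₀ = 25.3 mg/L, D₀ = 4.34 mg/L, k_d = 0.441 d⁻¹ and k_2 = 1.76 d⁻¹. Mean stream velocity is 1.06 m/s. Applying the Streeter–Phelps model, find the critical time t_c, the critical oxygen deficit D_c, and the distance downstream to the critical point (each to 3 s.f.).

t_c ≈ 0.504 d; D_c ≈ 5.08 mg/L; x_c ≈ 46.1 km

t_c = [1/(k_2−k_d)] ln[(k_2/k_d)(1 − D₀(k_2−k_d)/(k_d L₀))]
= [1/(1.76−0.441)] ln[(1.76/0.441)(1 − 4.34×1.319/(0.441×25.3))]
= (1/1.319) ln[3.991 × 0.4869] = 0.7582 × ln(1.943) = 0.7582 × 0.6644 = 0.5037 d.
L(t_c) = L₀ e^(−k_d t_c) = 25.3 × 0.8008 = 20.26 mg/L, and at the critical point k_2 D_c = k_d L, so D_c = (0.441/1.76) × 20.26 = 5.077 mg/L.
x_c = v t_c = 1.06 m/s × 0.5037 d × 86400 s/d = 46130 m ≈ 46.1 km.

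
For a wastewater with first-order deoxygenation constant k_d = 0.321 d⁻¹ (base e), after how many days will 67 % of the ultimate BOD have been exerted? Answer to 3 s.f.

y/L₀ = 1 − e^(−k_d t) = 0.67 ⇒ e^(−k_d t) = 0.330
t = −ln(0.330) / 0.321 = 1.109 / 0.321 = 3.454 d.

t ≈ 3.45 d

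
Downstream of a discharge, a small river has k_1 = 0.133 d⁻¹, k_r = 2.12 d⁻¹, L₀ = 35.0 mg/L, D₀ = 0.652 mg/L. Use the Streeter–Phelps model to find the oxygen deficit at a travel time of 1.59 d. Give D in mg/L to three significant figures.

D ≈ 1.84 mg/L

k_1 L₀/(k_r−k_1) = 0.133×35.0/(2.12−0.133) = 4.655/1.987 = 2.343 mg/L.
e^(−k_1 t) = e^(−0.133×1.590) = 0.8094; e^(−k_r t) = e^(−2.12×1.590) = 0.03436.
D = 2.343 × (0.8094 − 0.03436) + 0.652 × 0.03436 = 1.816 + 0.02240 = 1.838 mg/L.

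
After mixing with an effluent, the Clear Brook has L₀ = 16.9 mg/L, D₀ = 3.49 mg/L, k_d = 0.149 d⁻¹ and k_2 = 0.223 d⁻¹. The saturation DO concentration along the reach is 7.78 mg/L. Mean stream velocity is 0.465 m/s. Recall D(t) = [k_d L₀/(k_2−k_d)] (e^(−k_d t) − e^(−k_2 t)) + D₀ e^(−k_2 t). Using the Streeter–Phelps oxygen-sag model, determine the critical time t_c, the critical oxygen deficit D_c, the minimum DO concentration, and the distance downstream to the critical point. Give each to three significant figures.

t_c = [1/(k_2−k_d)] ln[(k_2/k_d)(1 − D₀(k_2−k_d)/(k_d L₀))]
= [1/(0.223−0.149)] ln[(0.223/0.149)(1 − 3.49×0.07400/(0.149×16.9))]
= (1/0.07400) ln[1.497 × 0.8974] = 13.51 × ln(1.343) = 13.51 × 0.2950 = 3.987 d.
D_c = (k_d/k_2) L₀ e^(−k_d t_c) = (0.149/0.223) × 16.9 × e^(−0.149×3.987) = 0.6682 × 16.9 × 0.5521 = 6.234 mg/L.
Minimum DO = C_s − D_c = 7.78 − 6.234 = 1.546 mg/L.
x_c = v t_c = 0.465 m/s × 3.987 d × 86400 s/d = 160200 m ≈ 160 km.

t_c ≈ 3.99 d; D_c ≈ 6.23 mg/L; min DO ≈ 1.55 mg/L; x_c ≈ 160 km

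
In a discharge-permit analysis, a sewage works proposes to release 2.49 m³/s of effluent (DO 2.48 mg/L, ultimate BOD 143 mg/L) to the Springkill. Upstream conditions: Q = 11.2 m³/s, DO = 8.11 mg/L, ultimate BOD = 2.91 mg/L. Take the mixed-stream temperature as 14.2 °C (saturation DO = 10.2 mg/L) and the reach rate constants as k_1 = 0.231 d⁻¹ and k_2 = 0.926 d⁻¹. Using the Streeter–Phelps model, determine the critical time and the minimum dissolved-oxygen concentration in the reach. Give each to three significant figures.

t_c ≈ 1.42 d; minimum DO ≈ 5.10 mg/L

Mixed DO = (11.2×8.11 + 2.49×2.48)/(11.2+2.49) = 97.01/13.69 = 7.086 mg/L.
Mixed L₀ = (11.2×2.91 + 2.49×143)/(13.69) = 388.7/13.69 = 28.39 mg/L.
Initial deficit D₀ = C_s − DO₀ = 10.2 − 7.086 = 3.114 mg/L.
t_c = (1/0.6950) ln[(0.926/0.231)(1 − 3.114×0.6950/(0.231×28.39))] = 1.439 × ln(2.686) = 1.422 d.
D_c = (0.231/0.926) × 28.39 × e^(−0.231×1.422) = 0.2495 × 28.39 × 0.7201 = 5.100 mg/L.
Minimum DO = 10.2 − 5.100 = 5.100 mg/L.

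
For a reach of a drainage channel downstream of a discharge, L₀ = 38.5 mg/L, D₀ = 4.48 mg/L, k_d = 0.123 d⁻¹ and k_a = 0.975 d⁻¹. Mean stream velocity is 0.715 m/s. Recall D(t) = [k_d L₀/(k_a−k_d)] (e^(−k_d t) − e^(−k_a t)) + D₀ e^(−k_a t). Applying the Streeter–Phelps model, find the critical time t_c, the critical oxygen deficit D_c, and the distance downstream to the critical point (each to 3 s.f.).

t_c ≈ 0.505 d; D_c ≈ 4.56 mg/L; x_c ≈ 31.2 km

At the critical point dD/dt = 0, so k_d L₀ e^(−k_d t) = k_a D. Substituting D(t) from the Streeter–Phelps equation and solving for t gives
t_c = ln[(k_a/k_d)(1 − D₀(k_a−k_d)/(k_d L₀))] / (k_a−k_d).
Here k_a−k_d = 0.8520 d⁻¹ and 1 − D₀(k_a−k_d)/(k_d L₀) = 1 − 4.48×0.8520/(0.123×38.5) = 0.1940, so
t_c = ln(7.927 × 0.1940) / 0.8520 = 0.4302 / 0.8520 = 0.5049 d.
D_c = (k_d/k_a) L₀ e^(−k_d t_c) = (0.123/0.975) × 38.5 × e^(−0.123×0.5049) = 0.1262 × 38.5 × 0.9398 = 4.564 mg/L.
x_c = v t_c = 0.715 m/s × 0.5049 d × 86400 s/d = 31190 m ≈ 31.2 km.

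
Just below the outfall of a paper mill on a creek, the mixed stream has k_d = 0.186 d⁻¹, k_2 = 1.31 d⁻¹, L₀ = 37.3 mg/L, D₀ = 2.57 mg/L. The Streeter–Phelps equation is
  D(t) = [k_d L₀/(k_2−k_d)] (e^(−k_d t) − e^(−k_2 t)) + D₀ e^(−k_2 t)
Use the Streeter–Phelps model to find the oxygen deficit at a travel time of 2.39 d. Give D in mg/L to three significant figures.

k_d L₀/(k_2−k_d) = 0.186×37.3/(1.31−0.186) = 6.938/1.124 = 6.172 mg/L.
e^(−k_d t) = e^(−0.186×2.390) = 0.6411; e^(−k_2 t) = e^(−1.31×2.390) = 0.04368.
D = 6.172 × (0.6411 − 0.04368) + 2.57 × 0.04368 = 3.688 + 0.1123 = 3.800 mg/L.

D ≈ 3.80 mg/L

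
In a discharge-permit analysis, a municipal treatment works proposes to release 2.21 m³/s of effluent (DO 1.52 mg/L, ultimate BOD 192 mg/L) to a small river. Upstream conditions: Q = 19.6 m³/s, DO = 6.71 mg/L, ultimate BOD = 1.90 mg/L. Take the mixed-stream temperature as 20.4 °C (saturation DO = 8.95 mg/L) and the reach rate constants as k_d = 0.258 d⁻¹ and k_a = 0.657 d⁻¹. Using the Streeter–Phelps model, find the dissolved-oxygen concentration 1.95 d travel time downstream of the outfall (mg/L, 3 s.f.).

DO ≈ 3.71 mg/L

Mixed DO = (19.6×6.71 + 2.21×1.52)/(19.6+2.21) = 134.9/21.81 = 6.184 mg/L.
Mixed L₀ = (19.6×1.90 + 2.21×192)/(21.81) = 461.6/21.81 = 21.16 mg/L.
Initial deficit D₀ = C_s − DO₀ = 8.95 − 6.184 = 2.766 mg/L.
D(1.95) = [0.258×21.16/(0.657−0.258)](e^(−0.258×1.95) − e^(−0.657×1.95)) + 2.766 e^(−0.657×1.95)
= 13.68 × (0.6047 − 0.2777) + 2.766 × 0.2777 = 5.242 mg/L.
DO = 8.95 − 5.242 = 3.708 mg/L.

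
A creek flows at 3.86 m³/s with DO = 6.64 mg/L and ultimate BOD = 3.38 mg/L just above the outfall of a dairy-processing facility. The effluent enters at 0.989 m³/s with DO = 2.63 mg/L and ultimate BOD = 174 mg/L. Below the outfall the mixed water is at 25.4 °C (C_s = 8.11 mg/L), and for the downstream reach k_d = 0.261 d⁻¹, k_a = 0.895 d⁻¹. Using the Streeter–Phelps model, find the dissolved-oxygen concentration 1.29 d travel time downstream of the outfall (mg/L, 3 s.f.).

Mixed DO = (3.86×6.64 + 0.989×2.63)/(3.86+0.989) = 28.23/4.849 = 5.822 mg/L.
Mixed L₀ = (3.86×3.38 + 0.989×174)/(4.849) = 185.1/4.849 = 38.18 mg/L.
Initial deficit D₀ = C_s − DO₀ = 8.11 − 5.822 = 2.288 mg/L.
D(1.29) = [0.261×38.18/(0.895−0.261)](e^(−0.261×1.29) − e^(−0.895×1.29)) + 2.288 e^(−0.895×1.29)
= 15.72 × (0.7141 − 0.3152) + 2.288 × 0.3152 = 6.991 mg/L.
DO = 8.11 − 6.991 = 1.119 mg/L.

DO ≈ 1.12 mg/L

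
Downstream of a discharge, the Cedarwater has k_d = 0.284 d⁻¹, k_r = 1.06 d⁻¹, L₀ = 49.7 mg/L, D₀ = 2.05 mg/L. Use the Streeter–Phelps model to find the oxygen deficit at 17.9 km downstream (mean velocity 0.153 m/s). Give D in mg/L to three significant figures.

D ≈ 8.54 mg/L

Travel time t = x/v = 17.9 km / (0.153 m/s) = 17900 m / 0.153 m/s = 117000 s = 1.354 d.
k_d L₀/(k_r−k_d) = 0.284×49.7/(1.06−0.284) = 14.11/0.7760 = 18.19 mg/L.
e^(−k_d t) = e^(−0.284×1.354) = 0.6807; e^(−k_r t) = e^(−1.06×1.354) = 0.2380.
D = 18.19 × (0.6807 − 0.2380) + 2.05 × 0.2380 = 8.053 + 0.4880 = 8.541 mg/L.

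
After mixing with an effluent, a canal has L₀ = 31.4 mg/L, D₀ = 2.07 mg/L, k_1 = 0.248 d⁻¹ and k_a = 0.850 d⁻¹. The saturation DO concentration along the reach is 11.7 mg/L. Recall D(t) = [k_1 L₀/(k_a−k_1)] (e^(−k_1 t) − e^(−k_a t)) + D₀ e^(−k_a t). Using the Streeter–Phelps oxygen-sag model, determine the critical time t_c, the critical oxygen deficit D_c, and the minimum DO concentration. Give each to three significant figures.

t_c ≈ 1.76 d; D_c ≈ 5.93 mg/L; min DO ≈ 5.77 mg/L

t_c = [1/(k_a−k_1)] ln[(k_a/k_1)(1 − D₀(k_a−k_1)/(k_1 L₀))]
= [1/(0.850−0.248)] ln[(0.850/0.248)(1 − 2.07×0.6020/(0.248×31.4))]
= (1/0.6020) ln[3.427 × 0.8400] = 1.661 × ln(2.879) = 1.661 × 1.057 = 1.757 d.
L(t_c) = L₀ e^(−k_1 t_c) = 31.4 × 0.6469 = 20.31 mg/L, and at the critical point k_a D_c = k_1 L, so D_c = (0.248/0.850) × 20.31 = 5.926 mg/L.
Minimum DO = C_s − D_c = 11.7 − 5.926 = 5.774 mg/L.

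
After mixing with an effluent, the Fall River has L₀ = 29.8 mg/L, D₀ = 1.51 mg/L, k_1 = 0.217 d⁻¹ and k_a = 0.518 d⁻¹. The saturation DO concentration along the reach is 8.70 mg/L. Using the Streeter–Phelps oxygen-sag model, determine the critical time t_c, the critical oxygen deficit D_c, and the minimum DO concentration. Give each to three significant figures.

t_c ≈ 2.65 d; D_c ≈ 7.03 mg/L; min DO ≈ 1.67 mg/L

t_c = [1/(k_a−k_1)] ln[(k_a/k_1)(1 − D₀(k_a−k_1)/(k_1 L₀))]
= [1/(0.518−0.217)] ln[(0.518/0.217)(1 − 1.51×0.3010/(0.217×29.8))]
= (1/0.3010) ln[2.387 × 0.9297] = 3.322 × ln(2.219) = 3.322 × 0.7972 = 2.649 d.
L(t_c) = L₀ e^(−k_1 t_c) = 29.8 × 0.5629 = 16.77 mg/L, and at the critical point k_a D_c = k_1 L, so D_c = (0.217/0.518) × 16.77 = 7.027 mg/L.
Minimum DO = C_s − D_c = 8.70 − 7.027 = 1.673 mg/L.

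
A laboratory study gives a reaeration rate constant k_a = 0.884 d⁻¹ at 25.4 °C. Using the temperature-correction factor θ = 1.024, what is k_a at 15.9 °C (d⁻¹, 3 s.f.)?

k_a ≈ 0.706 d⁻¹

k_a(T₂) = k_a(T₁) · θ^(T₂−T₁) = 0.884 × 1.024^(15.9−25.4)
= 0.884 × 1.024^-9.50 = 0.884 × 0.7983 = 0.7057 d⁻¹.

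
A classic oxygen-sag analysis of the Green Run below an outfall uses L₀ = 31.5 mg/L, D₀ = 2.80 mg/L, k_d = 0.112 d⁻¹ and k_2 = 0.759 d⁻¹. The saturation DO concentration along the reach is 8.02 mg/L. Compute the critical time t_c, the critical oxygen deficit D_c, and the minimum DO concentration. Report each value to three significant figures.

t_c ≈ 1.84 d; D_c ≈ 3.78 mg/L; min DO ≈ 4.24 mg/L

With k_2/k_d = 6.777 and 1 − D₀(k_2−k_d)/(k_d L₀) = 0.4865,
t_c = ln(6.777 × 0.4865) / (0.759 − 0.112) = ln(3.297) / 0.6470 = 1.193/0.6470 = 1.844 d.
L(t_c) = L₀ e^(−k_d t_c) = 31.5 × 0.8134 = 25.62 mg/L, and at the critical point k_2 D_c = k_d L, so D_c = (0.112/0.759) × 25.62 = 3.781 mg/L.
Minimum DO = C_s − D_c = 8.02 − 3.781 = 4.239 mg/L.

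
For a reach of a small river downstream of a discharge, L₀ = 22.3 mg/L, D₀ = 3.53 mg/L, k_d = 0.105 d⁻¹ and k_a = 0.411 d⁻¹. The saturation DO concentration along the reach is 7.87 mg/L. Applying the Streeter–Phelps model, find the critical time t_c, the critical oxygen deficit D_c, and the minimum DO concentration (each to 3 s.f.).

t_c ≈ 2.44 d; D_c ≈ 4.41 mg/L; min DO ≈ 3.46 mg/L

With k_a/k_d = 3.914 and 1 − D₀(k_a−k_d)/(k_d L₀) = 0.5387,
t_c = ln(3.914 × 0.5387) / (0.411 − 0.105) = ln(2.109) / 0.3060 = 0.7460/0.3060 = 2.438 d.
L(t_c) = L₀ e^(−k_d t_c) = 22.3 × 0.7742 = 17.26 mg/L, and at the critical point k_a D_c = k_d L, so D_c = (0.105/0.411) × 17.26 = 4.410 mg/L.
Minimum DO = C_s − D_c = 7.87 − 4.410 = 3.460 mg/L.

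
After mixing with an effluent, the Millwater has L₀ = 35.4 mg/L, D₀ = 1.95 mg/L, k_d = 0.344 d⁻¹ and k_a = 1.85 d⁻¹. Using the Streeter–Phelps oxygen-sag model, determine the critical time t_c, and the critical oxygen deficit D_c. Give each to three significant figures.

With k_a/k_d = 5.378 and 1 − D₀(k_a−k_d)/(k_d L₀) = 0.7588,
t_c = ln(5.378 × 0.7588) / (1.85 − 0.344) = ln(4.081) / 1.506 = 1.406/1.506 = 0.9338 d.
L(t_c) = L₀ e^(−k_d t_c) = 35.4 × 0.7253 = 25.67 mg/L, and at the critical point k_a D_c = k_d L, so D_c = (0.344/1.85) × 25.67 = 4.774 mg/L.

t_c ≈ 0.934 d; D_c ≈ 4.77 mg/L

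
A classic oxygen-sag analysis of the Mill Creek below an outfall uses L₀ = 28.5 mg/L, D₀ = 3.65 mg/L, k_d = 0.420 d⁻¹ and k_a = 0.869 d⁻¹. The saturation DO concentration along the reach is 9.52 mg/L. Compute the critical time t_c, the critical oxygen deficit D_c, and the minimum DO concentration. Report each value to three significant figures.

t_c ≈ 1.29 d; D_c ≈ 8.01 mg/L; min DO ≈ 1.51 mg/L

At the critical point dD/dt = 0, so k_d L₀ e^(−k_d t) = k_a D. Substituting D(t) from the Streeter–Phelps equation and solving for t gives
t_c = ln[(k_a/k_d)(1 − D₀(k_a−k_d)/(k_d L₀))] / (k_a−k_d).
Here k_a−k_d = 0.4490 d⁻¹ and 1 − D₀(k_a−k_d)/(k_d L₀) = 1 − 3.65×0.4490/(0.420×28.5) = 0.8631, so
t_c = ln(2.069 × 0.8631) / 0.4490 = 0.5798 / 0.4490 = 1.291 d.
D_c = (k_d/k_a) L₀ e^(−k_d t_c) = (0.420/0.869) × 28.5 × e^(−0.420×1.291) = 0.4833 × 28.5 × 0.5814 = 8.008 mg/L.
Minimum DO = C_s − D_c = 9.52 − 8.008 = 1.512 mg/L.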